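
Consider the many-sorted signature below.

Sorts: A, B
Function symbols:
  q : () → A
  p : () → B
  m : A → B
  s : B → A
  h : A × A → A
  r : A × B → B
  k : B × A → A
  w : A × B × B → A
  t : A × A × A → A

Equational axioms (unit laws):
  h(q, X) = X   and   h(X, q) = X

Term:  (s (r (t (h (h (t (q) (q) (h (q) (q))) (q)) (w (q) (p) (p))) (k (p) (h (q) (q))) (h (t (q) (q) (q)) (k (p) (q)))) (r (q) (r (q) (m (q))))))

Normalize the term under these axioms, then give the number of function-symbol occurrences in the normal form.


size = 29

1. (s (r (t (h (h (t (q) (q) (h (q) (q))) (q)) (w (q) (p) (p))) (k (p) (h (q) (q))) (h (t (q) (q) (q)) (k (p) (q)))) (r (q) (r (q) (m (q))))))  →  (s (r (t (h (t (q) (q) (h (q) (q))) (w (q) (p) (p))) (k (p) (h (q) (q))) (h (t (q) (q) (q)) (k (p) (q)))) (r (q) (r (q) (m (q))))))
2. (s (r (t (h (t (q) (q) (h (q) (q))) (w (q) (p) (p))) (k (p) (h (q) (q))) (h (t (q) (q) (q)) (k (p) (q)))) (r (q) (r (q) (m (q))))))  →  (s (r (t (h (t (q) (q) (q)) (w (q) (p) (p))) (k (p) (h (q) (q))) (h (t (q) (q) (q)) (k (p) (q)))) (r (q) (r (q) (m (q))))))
3. (s (r (t (h (t (q) (q) (q)) (w (q) (p) (p))) (k (p) (h (q) (q))) (h (t (q) (q) (q)) (k (p) (q)))) (r (q) (r (q) (m (q))))))  →  (s (r (t (h (t (q) (q) (q)) (w (q) (p) (p))) (k (p) (q)) (h (t (q) (q) (q)) (k (p) (q)))) (r (q) (r (q) (m (q))))))
normal form: (s (r (t (h (t (q) (q) (q)) (w (q) (p) (p))) (k (p) (q)) (h (t (q) (q) (q)) (k (p) (q)))) (r (q) (r (q) (m (q))))))


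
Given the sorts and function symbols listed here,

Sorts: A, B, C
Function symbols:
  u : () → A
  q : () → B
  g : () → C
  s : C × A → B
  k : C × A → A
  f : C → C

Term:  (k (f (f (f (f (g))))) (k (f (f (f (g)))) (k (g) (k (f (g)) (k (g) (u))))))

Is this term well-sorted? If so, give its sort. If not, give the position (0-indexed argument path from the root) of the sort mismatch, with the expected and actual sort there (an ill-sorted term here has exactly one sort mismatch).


          (g) : C
        (f (g)) : C
      (f (f (g))) : C
    (f (f (f (g)))) : C
  (f (f (f (f (g))))) : C
          (g) : C
        (f (g)) : C
      (f (f (g))) : C
    (f (f (f (g)))) : C
      (g) : C
          (g) : C
        (f (g)) : C
          (g) : C
          (u) : A
        (k (g) (u)) : A
      (k (f (g)) (k (g) (u))) : A
    (k (g) (k (f (g)) (k (g) (u)))) : A
  (k (f (f (f (g)))) (k (g) (k (f (g)) (k (g) (u))))) : A
(k (f (f (f (f (g))))) (k (f (f (f (g)))) (k (g) (k (f (g)) (k (g) (u)))))) : A

well-sorted; sort = A


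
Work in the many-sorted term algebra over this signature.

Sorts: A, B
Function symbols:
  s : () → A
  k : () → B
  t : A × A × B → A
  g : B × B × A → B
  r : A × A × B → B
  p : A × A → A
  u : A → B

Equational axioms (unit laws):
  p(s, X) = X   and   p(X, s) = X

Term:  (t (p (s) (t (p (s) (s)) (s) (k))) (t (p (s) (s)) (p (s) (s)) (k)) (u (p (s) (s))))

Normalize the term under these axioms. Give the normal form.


1. (t (p (s) (t (p (s) (s)) (s) (k))) (t (p (s) (s)) (p (s) (s)) (k)) (u (p (s) (s))))  →  (t (t (p (s) (s)) (s) (k)) (t (p (s) (s)) (p (s) (s)) (k)) (u (p (s) (s))))
2. (t (t (p (s) (s)) (s) (k)) (t (p (s) (s)) (p (s) (s)) (k)) (u (p (s) (s))))  →  (t (t (s) (s) (k)) (t (p (s) (s)) (p (s) (s)) (k)) (u (p (s) (s))))
3. (t (t (s) (s) (k)) (t (p (s) (s)) (p (s) (s)) (k)) (u (p (s) (s))))  →  (t (t (s) (s) (k)) (t (s) (p (s) (s)) (k)) (u (p (s) (s))))
4. (t (t (s) (s) (k)) (t (s) (p (s) (s)) (k)) (u (p (s) (s))))  →  (t (t (s) (s) (k)) (t (s) (s) (k)) (u (p (s) (s))))
5. (t (t (s) (s) (k)) (t (s) (s) (k)) (u (p (s) (s))))  →  (t (t (s) (s) (k)) (t (s) (s) (k)) (u (s)))

normal form = (t (t (s) (s) (k)) (t (s) (s) (k)) (u (s)))


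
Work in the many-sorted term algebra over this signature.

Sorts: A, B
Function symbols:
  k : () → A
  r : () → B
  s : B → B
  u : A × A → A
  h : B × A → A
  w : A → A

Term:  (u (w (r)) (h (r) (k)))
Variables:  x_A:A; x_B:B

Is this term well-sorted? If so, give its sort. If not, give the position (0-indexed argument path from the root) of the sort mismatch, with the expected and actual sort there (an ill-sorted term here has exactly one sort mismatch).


    (r) : B
  (w (r)) : ✗ arg 0 at [0, 0] has sort B, expected A
    (r) : B
    (k) : A
  (h (r) (k)) : A

ill-sorted at position [0, 0]: expected A, got B


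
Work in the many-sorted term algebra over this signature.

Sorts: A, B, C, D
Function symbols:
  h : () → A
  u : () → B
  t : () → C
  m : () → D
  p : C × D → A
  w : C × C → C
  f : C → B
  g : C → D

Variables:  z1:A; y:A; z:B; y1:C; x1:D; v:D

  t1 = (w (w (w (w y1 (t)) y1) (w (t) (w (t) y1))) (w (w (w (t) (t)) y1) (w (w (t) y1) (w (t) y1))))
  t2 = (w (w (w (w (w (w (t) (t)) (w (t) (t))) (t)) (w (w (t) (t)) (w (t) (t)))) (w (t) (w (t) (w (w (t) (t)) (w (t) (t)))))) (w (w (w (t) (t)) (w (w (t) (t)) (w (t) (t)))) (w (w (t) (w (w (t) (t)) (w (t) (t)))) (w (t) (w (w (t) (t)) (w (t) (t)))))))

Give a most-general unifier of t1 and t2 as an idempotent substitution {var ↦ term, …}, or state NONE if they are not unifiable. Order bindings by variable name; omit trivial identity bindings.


{y1 ↦ (w (w (t) (t)) (w (t) (t)))}


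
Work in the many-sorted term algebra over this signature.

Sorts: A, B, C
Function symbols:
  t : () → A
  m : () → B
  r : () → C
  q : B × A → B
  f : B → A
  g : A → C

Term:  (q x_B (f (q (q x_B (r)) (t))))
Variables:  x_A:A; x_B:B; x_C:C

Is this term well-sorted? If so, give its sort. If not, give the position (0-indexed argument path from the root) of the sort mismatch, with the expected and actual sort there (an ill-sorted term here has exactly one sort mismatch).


  x_B : B
        x_B : B
        (r) : C
      (q x_B (r)) : ✗ arg 1 at [1, 0, 0, 1] has sort C, expected A
      (t) : A

ill-sorted at position [1, 0, 0, 1]: expected A, got C


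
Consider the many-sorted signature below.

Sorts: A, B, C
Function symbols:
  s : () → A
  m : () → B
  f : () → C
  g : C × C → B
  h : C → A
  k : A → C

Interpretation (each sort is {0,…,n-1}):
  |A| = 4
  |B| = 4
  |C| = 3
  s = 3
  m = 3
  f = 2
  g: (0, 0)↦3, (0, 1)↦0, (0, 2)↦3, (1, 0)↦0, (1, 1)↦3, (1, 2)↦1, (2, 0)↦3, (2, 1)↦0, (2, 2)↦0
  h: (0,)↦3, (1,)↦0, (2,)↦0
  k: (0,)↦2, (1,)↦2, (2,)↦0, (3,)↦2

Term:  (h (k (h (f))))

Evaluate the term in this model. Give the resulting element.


value = 0

  f = 2
  (h (f)) = h(2,) = 0
  (k (h (f))) = k(0,) = 2
  (h (k (h (f)))) = h(2,) = 0


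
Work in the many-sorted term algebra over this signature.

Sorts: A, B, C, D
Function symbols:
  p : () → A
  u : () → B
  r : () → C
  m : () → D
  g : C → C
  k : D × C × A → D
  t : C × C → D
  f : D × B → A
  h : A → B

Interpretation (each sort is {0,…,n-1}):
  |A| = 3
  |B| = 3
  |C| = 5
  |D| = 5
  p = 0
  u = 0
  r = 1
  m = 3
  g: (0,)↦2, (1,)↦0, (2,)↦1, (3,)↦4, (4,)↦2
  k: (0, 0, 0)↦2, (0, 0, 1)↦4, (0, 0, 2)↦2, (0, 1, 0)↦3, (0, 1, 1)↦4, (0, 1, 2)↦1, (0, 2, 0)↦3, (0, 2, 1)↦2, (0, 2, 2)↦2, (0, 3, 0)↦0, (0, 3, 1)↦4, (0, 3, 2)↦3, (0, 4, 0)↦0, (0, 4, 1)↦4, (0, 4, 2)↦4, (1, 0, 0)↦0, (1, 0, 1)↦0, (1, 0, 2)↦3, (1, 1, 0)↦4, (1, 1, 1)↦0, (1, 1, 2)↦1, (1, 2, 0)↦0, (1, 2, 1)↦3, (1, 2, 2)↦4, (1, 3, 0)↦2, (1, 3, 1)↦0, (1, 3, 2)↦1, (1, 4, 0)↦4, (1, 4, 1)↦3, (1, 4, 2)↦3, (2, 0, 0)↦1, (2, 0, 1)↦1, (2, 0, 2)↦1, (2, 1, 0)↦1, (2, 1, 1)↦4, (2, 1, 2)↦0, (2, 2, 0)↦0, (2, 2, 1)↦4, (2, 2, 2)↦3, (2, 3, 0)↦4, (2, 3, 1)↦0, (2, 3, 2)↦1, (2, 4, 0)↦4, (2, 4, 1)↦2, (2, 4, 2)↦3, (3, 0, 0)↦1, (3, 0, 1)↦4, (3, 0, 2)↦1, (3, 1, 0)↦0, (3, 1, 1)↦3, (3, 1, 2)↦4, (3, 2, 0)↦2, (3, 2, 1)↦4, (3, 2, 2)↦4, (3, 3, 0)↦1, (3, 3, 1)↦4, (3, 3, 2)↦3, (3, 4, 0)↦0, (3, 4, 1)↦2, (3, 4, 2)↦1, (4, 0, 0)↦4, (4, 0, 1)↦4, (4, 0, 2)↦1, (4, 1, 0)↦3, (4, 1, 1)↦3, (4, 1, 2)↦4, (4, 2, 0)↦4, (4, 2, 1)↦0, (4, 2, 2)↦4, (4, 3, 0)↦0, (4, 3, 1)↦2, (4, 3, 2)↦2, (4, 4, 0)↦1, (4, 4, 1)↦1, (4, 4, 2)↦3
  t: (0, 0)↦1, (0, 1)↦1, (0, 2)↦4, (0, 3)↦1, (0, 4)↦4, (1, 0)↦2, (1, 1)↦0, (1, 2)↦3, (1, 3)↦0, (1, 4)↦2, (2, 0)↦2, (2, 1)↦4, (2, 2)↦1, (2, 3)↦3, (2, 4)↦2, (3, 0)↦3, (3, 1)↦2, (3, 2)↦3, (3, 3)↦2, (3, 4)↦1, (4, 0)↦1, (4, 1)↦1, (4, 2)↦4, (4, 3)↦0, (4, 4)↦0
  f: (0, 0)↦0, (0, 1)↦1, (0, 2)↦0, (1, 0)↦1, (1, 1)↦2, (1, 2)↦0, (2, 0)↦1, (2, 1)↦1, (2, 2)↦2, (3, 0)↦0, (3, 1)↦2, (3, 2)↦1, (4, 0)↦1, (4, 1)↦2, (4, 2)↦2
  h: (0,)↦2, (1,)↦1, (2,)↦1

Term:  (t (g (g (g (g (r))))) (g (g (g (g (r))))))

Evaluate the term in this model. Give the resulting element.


value = 1

  r = 1
  (g (r)) = g(1,) = 0
  (g (g (r))) = g(0,) = 2
  (g (g (g (r)))) = g(2,) = 1
  (g (g (g (g (r))))) = g(1,) = 0
  r = 1
  (g (r)) = g(1,) = 0
  (g (g (r))) = g(0,) = 2
  (g (g (g (r)))) = g(2,) = 1
  (g (g (g (g (r))))) = g(1,) = 0
  (t (g (g (g (g (r))))) (g (g (g (g (r)))))) = t(0, 0) = 1


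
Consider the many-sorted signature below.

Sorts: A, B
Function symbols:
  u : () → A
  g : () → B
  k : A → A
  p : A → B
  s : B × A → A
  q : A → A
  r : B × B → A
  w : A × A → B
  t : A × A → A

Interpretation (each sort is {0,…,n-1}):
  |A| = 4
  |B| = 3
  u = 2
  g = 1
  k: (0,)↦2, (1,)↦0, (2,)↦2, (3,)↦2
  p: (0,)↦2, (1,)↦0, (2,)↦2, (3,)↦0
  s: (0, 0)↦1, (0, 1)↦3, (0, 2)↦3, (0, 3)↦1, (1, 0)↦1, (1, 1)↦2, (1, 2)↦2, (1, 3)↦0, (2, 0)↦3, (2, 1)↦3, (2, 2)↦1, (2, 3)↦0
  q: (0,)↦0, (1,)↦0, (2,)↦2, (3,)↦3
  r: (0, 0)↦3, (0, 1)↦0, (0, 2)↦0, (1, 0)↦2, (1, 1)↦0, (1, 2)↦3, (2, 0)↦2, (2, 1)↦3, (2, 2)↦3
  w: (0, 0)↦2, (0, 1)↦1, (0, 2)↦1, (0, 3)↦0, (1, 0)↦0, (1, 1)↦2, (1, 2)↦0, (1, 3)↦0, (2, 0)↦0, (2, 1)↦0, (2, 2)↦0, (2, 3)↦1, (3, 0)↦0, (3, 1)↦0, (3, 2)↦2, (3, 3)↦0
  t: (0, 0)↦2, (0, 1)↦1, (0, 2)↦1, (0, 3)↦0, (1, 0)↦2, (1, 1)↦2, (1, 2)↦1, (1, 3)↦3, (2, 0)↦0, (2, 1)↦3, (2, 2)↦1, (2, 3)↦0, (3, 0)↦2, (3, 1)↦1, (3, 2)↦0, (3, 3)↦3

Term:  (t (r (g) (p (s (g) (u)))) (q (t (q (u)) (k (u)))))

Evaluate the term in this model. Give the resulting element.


  g = 1
  g = 1
  u = 2
  (s (g) (u)) = s(1, 2) = 2
  (p (s (g) (u))) = p(2,) = 2
  (r (g) (p (s (g) (u)))) = r(1, 2) = 3
  u = 2
  (q (u)) = q(2,) = 2
  u = 2
  (k (u)) = k(2,) = 2
  (t (q (u)) (k (u))) = t(2, 2) = 1
  (q (t (q (u)) (k (u)))) = q(1,) = 0
  (t (r (g) (p (s (g) (u)))) (q (t (q (u)) (k (u))))) = t(3, 0) = 2

value = 2


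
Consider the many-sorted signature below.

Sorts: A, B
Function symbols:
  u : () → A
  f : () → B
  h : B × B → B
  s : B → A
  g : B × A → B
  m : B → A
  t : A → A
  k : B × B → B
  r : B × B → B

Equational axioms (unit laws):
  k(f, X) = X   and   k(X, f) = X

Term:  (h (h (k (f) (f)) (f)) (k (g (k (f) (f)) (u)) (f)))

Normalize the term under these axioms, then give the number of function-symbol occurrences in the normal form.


size = 7

1. (h (h (k (f) (f)) (f)) (k (g (k (f) (f)) (u)) (f)))  →  (h (h (f) (f)) (k (g (k (f) (f)) (u)) (f)))
2. (h (h (f) (f)) (k (g (k (f) (f)) (u)) (f)))  →  (h (h (f) (f)) (g (k (f) (f)) (u)))
3. (h (h (f) (f)) (g (k (f) (f)) (u)))  →  (h (h (f) (f)) (g (f) (u)))
normal form: (h (h (f) (f)) (g (f) (u)))


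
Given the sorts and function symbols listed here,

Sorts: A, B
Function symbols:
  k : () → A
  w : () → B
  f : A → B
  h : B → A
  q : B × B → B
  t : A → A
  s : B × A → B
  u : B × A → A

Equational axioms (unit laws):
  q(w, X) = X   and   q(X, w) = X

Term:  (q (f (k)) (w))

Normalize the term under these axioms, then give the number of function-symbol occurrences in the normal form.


size = 2

1. (q (f (k)) (w))  →  (f (k))
normal form: (f (k))


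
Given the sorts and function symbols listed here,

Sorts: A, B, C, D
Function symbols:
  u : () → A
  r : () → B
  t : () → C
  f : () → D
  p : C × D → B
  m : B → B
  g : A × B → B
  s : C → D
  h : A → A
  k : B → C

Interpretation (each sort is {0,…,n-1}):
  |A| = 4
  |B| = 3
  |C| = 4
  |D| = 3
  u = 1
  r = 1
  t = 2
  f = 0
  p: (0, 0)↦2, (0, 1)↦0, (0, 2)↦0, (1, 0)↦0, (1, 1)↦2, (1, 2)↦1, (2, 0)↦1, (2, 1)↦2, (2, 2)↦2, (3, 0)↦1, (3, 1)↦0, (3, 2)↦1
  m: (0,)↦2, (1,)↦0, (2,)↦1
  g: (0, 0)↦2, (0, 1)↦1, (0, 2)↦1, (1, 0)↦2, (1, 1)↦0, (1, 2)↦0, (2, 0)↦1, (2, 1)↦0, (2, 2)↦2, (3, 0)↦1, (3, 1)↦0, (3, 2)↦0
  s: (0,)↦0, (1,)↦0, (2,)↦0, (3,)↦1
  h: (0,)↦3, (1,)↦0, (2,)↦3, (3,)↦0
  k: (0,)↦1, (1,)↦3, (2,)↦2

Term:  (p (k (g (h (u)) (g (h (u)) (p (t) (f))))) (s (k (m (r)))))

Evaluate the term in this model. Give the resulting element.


  u = 1
  (h (u)) = h(1,) = 0
  u = 1
  (h (u)) = h(1,) = 0
  t = 2
  f = 0
  (p (t) (f)) = p(2, 0) = 1
  (g (h (u)) (p (t) (f))) = g(0, 1) = 1
  (g (h (u)) (g (h (u)) (p (t) (f)))) = g(0, 1) = 1
  (k (g (h (u)) (g (h (u)) (p (t) (f))))) = k(1,) = 3
  r = 1
  (m (r)) = m(1,) = 0
  (k (m (r))) = k(0,) = 1
  (s (k (m (r)))) = s(1,) = 0
  (p (k (g (h (u)) (g (h (u)) (p (t) (f))))) (s (k (m (r))))) = p(3, 0) = 1

value = 1


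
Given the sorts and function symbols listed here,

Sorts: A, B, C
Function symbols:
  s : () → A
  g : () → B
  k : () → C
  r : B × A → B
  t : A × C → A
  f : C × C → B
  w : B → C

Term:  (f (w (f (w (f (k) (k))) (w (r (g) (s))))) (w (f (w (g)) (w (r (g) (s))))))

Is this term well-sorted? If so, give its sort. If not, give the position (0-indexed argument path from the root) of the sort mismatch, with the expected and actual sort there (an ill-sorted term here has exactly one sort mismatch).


          (k) : C
          (k) : C
        (f (k) (k)) : B
      (w (f (k) (k))) : C
          (g) : B
          (s) : A
        (r (g) (s)) : B
      (w (r (g) (s))) : C
    (f (w (f (k) (k))) (w (r (g) (s)))) : B
  (w (f (w (f (k) (k))) (w (r (g) (s))))) : C
        (g) : B
      (w (g)) : C
          (g) : B
          (s) : A
        (r (g) (s)) : B
      (w (r (g) (s))) : C
    (f (w (g)) (w (r (g) (s)))) : B
  (w (f (w (g)) (w (r (g) (s))))) : C
(f (w (f (w (f (k) (k))) (w (r (g) (s))))) (w (f (w (g)) (w (r (g) (s)))))) : B

well-sorted; sort = B


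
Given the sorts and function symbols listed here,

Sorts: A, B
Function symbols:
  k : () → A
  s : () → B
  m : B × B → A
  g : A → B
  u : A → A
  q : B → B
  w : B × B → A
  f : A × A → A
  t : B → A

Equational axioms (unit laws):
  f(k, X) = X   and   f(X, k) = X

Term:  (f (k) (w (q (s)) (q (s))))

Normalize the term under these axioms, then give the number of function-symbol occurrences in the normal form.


size = 5

1. (f (k) (w (q (s)) (q (s))))  →  (w (q (s)) (q (s)))
normal form: (w (q (s)) (q (s)))


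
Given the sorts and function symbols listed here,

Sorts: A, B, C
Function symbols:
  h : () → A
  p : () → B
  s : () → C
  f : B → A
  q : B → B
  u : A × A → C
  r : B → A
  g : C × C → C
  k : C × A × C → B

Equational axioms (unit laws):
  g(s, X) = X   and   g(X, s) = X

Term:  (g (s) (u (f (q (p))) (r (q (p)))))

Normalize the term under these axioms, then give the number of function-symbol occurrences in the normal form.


size = 7

1. (g (s) (u (f (q (p))) (r (q (p)))))  →  (u (f (q (p))) (r (q (p))))
normal form: (u (f (q (p))) (r (q (p))))


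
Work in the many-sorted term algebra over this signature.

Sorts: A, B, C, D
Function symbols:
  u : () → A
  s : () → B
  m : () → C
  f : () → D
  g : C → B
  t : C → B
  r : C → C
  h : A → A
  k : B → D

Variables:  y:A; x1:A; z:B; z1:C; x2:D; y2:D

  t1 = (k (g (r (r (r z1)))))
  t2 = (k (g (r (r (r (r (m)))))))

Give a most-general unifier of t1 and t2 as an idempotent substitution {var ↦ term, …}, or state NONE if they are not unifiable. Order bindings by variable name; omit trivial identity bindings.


{z1 ↦ (r (m))}


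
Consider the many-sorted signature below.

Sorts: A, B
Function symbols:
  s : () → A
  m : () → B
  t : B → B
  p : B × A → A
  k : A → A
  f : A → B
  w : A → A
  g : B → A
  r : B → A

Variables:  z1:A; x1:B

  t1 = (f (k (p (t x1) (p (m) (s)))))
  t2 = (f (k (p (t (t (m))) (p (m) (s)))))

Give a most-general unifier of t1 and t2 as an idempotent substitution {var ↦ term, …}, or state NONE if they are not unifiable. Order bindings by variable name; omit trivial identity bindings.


{x1 ↦ (t (m))}


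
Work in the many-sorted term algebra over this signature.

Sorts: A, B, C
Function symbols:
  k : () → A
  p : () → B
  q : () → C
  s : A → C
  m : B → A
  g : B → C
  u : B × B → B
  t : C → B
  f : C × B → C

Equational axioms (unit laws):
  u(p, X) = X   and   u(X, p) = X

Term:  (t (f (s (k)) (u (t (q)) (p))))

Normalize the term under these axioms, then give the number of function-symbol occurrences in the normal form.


1. (t (f (s (k)) (u (t (q)) (p))))  →  (t (f (s (k)) (t (q))))
normal form: (t (f (s (k)) (t (q))))

size = 6


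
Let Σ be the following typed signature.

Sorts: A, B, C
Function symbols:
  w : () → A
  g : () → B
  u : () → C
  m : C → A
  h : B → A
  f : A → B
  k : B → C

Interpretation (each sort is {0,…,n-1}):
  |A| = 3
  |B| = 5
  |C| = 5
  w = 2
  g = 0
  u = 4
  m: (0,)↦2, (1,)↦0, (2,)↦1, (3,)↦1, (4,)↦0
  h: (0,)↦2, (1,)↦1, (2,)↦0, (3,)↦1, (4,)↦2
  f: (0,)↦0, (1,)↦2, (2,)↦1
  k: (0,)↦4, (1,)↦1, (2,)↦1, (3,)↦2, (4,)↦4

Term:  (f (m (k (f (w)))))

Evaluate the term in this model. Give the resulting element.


value = 0

  w = 2
  (f (w)) = f(2,) = 1
  (k (f (w))) = k(1,) = 1
  (m (k (f (w)))) = m(1,) = 0
  (f (m (k (f (w))))) = f(0,) = 0


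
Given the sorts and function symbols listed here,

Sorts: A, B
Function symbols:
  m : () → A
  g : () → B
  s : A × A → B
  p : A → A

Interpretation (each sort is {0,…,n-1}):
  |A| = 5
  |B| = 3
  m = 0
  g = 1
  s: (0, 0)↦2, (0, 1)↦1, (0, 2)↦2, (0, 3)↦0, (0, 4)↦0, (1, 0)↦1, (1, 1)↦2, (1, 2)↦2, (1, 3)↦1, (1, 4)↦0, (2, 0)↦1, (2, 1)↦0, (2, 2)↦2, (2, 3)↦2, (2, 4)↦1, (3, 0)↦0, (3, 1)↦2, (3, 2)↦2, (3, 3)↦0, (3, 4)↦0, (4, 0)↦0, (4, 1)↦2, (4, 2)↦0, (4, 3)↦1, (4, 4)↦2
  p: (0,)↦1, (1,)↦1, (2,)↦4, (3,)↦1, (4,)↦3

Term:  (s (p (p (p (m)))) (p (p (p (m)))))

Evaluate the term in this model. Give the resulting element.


value = 2

  m = 0
  (p (m)) = p(0,) = 1
  (p (p (m))) = p(1,) = 1
  (p (p (p (m)))) = p(1,) = 1
  m = 0
  (p (m)) = p(0,) = 1
  (p (p (m))) = p(1,) = 1
  (p (p (p (m)))) = p(1,) = 1
  (s (p (p (p (m)))) (p (p (p (m))))) = s(1, 1) = 2


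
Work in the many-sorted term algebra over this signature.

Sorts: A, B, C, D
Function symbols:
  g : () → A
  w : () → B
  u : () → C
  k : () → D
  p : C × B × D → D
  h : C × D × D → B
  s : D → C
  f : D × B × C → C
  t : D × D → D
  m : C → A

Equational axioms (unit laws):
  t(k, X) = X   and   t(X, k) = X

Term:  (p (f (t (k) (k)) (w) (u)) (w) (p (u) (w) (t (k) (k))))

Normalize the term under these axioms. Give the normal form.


1. (p (f (t (k) (k)) (w) (u)) (w) (p (u) (w) (t (k) (k))))  →  (p (f (k) (w) (u)) (w) (p (u) (w) (t (k) (k))))
2. (p (f (k) (w) (u)) (w) (p (u) (w) (t (k) (k))))  →  (p (f (k) (w) (u)) (w) (p (u) (w) (k)))

normal form = (p (f (k) (w) (u)) (w) (p (u) (w) (k)))


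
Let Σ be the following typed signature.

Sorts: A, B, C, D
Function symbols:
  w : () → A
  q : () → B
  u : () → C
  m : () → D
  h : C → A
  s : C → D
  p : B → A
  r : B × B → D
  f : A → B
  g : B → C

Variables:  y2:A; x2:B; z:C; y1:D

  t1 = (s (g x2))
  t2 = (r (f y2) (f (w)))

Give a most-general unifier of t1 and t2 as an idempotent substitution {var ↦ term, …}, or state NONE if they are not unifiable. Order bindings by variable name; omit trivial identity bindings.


head clash or occurs-check failure — not unifiable

NONE (not unifiable)


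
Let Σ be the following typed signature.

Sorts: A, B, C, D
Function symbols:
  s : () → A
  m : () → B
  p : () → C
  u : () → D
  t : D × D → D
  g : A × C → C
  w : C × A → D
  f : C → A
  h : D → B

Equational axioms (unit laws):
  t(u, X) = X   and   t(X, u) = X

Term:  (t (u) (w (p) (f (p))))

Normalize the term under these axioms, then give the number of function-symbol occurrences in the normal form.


size = 4

1. (t (u) (w (p) (f (p))))  →  (w (p) (f (p)))
normal form: (w (p) (f (p)))


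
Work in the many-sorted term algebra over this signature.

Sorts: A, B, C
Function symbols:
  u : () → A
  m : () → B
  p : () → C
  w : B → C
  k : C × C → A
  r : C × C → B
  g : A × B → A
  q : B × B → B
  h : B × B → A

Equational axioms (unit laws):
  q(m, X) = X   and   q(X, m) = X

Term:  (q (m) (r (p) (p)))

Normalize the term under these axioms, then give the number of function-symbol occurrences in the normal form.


1. (q (m) (r (p) (p)))  →  (r (p) (p))
normal form: (r (p) (p))

size = 3


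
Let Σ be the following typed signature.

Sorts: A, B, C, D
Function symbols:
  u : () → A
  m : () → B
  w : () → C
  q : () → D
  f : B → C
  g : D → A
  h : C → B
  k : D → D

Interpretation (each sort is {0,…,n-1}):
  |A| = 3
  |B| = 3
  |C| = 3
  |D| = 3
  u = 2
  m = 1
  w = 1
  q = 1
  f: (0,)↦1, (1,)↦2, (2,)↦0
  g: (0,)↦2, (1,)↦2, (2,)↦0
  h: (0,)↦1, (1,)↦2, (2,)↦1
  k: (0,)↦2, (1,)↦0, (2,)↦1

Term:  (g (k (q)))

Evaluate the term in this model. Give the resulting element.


  q = 1
  (k (q)) = k(1,) = 0
  (g (k (q))) = g(0,) = 2

value = 2


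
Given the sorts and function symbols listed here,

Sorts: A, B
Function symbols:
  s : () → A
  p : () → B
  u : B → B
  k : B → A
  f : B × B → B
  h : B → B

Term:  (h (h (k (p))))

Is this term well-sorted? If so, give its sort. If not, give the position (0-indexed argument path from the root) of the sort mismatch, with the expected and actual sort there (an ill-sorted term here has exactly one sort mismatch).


      (p) : B
    (k (p)) : A
  (h (k (p))) : ✗ arg 0 at [0, 0] has sort A, expected B

ill-sorted at position [0, 0]: expected B, got A


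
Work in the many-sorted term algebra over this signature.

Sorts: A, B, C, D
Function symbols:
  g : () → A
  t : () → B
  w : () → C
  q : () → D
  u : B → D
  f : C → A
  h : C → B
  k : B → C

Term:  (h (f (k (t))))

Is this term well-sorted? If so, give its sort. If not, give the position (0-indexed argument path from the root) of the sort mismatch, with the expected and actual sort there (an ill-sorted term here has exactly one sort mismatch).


      (t) : B
    (k (t)) : C
  (f (k (t))) : A
(h (f (k (t)))) : ✗ arg 0 at [0] has sort A, expected C

ill-sorted at position [0]: expected C, got A


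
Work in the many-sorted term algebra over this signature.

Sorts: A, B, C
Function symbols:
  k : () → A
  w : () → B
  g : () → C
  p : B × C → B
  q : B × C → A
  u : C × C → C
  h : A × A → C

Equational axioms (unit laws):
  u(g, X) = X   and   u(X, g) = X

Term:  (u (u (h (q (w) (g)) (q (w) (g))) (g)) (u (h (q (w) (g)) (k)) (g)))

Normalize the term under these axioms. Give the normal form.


normal form = (u (h (q (w) (g)) (q (w) (g))) (h (q (w) (g)) (k)))

1. (u (u (h (q (w) (g)) (q (w) (g))) (g)) (u (h (q (w) (g)) (k)) (g)))  →  (u (h (q (w) (g)) (q (w) (g))) (u (h (q (w) (g)) (k)) (g)))
2. (u (h (q (w) (g)) (q (w) (g))) (u (h (q (w) (g)) (k)) (g)))  →  (u (h (q (w) (g)) (q (w) (g))) (h (q (w) (g)) (k)))


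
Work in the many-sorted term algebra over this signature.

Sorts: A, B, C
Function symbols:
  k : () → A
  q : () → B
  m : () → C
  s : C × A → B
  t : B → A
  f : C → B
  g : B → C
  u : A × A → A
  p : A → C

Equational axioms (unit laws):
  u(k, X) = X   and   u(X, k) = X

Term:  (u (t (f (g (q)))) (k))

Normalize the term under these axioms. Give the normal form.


1. (u (t (f (g (q)))) (k))  →  (t (f (g (q))))

normal form = (t (f (g (q))))


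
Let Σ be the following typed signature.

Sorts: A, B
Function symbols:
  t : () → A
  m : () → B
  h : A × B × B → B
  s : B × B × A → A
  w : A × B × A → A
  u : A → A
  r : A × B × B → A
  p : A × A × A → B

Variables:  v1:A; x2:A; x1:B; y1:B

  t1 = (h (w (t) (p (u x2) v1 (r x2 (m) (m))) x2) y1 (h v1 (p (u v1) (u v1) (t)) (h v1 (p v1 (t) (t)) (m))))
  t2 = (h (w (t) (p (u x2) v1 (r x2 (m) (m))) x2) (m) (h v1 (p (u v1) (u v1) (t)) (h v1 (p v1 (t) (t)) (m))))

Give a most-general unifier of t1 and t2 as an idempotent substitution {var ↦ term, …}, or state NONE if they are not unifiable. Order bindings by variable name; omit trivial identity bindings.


{y1 ↦ (m)}


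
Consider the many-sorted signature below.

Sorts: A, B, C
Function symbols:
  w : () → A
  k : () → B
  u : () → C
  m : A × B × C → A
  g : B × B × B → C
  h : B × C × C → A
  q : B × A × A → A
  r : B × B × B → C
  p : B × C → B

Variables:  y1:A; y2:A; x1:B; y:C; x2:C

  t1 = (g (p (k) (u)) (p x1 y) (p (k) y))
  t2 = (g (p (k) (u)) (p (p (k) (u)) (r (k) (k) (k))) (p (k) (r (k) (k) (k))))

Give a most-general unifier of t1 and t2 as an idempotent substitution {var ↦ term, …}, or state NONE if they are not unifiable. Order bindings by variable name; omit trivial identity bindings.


{x1 ↦ (p (k) (u)), y ↦ (r (k) (k) (k))}


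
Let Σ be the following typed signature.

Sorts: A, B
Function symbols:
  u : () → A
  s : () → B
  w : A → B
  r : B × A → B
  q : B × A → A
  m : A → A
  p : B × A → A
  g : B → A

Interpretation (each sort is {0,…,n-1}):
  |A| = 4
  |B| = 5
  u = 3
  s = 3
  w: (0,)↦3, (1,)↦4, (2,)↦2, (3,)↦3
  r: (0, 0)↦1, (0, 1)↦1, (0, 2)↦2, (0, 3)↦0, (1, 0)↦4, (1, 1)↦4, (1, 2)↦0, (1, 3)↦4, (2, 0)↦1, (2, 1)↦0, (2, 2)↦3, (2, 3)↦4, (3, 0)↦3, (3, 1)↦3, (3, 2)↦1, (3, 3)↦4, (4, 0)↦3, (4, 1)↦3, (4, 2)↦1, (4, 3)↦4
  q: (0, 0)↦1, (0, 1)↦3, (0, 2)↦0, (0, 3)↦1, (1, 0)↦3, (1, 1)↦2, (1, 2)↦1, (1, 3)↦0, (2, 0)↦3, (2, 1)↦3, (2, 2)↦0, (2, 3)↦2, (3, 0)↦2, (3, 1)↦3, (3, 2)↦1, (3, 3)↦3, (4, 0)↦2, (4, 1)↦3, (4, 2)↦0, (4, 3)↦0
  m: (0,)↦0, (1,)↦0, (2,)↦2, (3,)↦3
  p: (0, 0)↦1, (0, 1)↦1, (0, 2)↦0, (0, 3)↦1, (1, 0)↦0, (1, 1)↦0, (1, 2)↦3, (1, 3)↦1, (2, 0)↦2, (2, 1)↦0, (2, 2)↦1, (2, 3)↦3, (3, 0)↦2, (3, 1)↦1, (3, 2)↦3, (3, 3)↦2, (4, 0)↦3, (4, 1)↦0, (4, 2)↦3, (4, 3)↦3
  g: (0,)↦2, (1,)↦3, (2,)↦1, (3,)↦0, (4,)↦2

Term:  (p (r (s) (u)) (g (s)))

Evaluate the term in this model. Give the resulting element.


value = 3

  s = 3
  u = 3
  (r (s) (u)) = r(3, 3) = 4
  s = 3
  (g (s)) = g(3,) = 0
  (p (r (s) (u)) (g (s))) = p(4, 0) = 3


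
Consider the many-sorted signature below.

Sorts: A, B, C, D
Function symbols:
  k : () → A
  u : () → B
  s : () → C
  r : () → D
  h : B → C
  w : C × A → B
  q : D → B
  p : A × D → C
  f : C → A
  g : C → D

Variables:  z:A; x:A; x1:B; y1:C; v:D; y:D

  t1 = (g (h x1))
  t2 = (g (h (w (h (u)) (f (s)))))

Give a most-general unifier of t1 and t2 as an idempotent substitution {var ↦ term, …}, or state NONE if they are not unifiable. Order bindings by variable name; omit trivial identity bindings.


{x1 ↦ (w (h (u)) (f (s)))}


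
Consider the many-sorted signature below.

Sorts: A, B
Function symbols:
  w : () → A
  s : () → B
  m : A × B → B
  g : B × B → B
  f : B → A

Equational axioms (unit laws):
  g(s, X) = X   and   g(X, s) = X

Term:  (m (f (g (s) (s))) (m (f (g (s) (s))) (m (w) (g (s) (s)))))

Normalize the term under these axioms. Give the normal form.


normal form = (m (f (s)) (m (f (s)) (m (w) (s))))

1. (m (f (g (s) (s))) (m (f (g (s) (s))) (m (w) (g (s) (s)))))  →  (m (f (s)) (m (f (g (s) (s))) (m (w) (g (s) (s)))))
2. (m (f (s)) (m (f (g (s) (s))) (m (w) (g (s) (s)))))  →  (m (f (s)) (m (f (s)) (m (w) (g (s) (s)))))
3. (m (f (s)) (m (f (s)) (m (w) (g (s) (s)))))  →  (m (f (s)) (m (f (s)) (m (w) (s))))


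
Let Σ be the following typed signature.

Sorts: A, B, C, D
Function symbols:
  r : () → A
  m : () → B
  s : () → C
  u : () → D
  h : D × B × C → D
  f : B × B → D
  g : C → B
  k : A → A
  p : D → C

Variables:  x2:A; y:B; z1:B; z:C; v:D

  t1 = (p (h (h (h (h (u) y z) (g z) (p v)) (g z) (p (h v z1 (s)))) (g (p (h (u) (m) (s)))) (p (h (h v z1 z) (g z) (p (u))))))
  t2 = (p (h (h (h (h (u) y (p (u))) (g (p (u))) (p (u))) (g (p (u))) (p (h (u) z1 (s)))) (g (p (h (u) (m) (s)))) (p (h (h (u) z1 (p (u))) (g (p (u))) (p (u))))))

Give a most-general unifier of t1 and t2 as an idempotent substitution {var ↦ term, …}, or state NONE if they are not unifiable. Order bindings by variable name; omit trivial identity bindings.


{v ↦ (u), z ↦ (p (u))}


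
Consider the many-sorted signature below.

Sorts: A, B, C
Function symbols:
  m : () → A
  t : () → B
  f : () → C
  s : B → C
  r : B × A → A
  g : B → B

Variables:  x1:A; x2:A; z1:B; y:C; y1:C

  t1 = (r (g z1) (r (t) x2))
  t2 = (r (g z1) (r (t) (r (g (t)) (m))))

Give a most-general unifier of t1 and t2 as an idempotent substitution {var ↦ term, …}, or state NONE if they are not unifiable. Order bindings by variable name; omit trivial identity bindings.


{x2 ↦ (r (g (t)) (m))}


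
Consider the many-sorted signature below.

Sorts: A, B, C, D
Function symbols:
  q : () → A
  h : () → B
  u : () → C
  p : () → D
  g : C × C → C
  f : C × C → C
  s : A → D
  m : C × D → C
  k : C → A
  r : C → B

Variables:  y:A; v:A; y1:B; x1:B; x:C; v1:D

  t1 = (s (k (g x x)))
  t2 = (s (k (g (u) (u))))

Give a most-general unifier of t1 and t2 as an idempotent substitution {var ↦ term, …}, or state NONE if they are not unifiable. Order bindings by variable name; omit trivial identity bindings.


{x ↦ (u)}


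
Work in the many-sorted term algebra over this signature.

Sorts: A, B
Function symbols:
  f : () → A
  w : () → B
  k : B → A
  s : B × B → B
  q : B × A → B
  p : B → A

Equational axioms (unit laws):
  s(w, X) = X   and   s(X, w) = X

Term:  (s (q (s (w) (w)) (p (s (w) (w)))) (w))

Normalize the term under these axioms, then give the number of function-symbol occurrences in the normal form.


1. (s (q (s (w) (w)) (p (s (w) (w)))) (w))  →  (q (s (w) (w)) (p (s (w) (w))))
2. (q (s (w) (w)) (p (s (w) (w))))  →  (q (w) (p (s (w) (w))))
3. (q (w) (p (s (w) (w))))  →  (q (w) (p (w)))
normal form: (q (w) (p (w)))

size = 4


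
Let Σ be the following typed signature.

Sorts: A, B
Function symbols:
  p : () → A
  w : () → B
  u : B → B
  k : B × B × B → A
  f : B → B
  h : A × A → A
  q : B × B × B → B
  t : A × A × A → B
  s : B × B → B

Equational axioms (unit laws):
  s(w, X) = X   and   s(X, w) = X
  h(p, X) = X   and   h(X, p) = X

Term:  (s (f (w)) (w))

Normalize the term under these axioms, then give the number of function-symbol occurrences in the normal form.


size = 2

1. (s (f (w)) (w))  →  (f (w))
normal form: (f (w))


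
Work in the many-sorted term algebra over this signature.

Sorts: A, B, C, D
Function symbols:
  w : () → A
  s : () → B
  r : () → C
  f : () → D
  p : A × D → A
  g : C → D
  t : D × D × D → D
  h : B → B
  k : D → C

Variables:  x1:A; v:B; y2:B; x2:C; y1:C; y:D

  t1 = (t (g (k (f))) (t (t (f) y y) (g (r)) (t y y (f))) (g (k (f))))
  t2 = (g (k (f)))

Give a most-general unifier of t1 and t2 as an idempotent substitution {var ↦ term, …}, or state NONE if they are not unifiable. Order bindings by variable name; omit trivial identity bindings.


NONE (not unifiable)

head clash or occurs-check failure — not unifiable


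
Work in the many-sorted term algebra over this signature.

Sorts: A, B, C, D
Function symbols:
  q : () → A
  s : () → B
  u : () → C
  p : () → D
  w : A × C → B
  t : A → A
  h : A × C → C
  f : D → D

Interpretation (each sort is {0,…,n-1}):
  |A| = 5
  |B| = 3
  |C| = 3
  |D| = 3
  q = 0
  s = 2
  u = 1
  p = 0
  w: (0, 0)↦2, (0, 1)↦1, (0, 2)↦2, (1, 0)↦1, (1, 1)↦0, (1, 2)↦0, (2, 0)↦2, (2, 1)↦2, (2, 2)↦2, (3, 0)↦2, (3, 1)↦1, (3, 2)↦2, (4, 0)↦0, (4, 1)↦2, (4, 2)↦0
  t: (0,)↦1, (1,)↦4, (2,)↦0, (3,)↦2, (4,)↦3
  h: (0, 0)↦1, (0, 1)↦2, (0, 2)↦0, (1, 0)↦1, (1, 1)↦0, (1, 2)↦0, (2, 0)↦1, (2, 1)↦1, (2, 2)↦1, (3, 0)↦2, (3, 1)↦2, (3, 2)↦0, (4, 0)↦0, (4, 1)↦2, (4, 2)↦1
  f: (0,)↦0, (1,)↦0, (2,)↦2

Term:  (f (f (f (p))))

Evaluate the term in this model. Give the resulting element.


  p = 0
  (f (p)) = f(0,) = 0
  (f (f (p))) = f(0,) = 0
  (f (f (f (p)))) = f(0,) = 0

value = 0


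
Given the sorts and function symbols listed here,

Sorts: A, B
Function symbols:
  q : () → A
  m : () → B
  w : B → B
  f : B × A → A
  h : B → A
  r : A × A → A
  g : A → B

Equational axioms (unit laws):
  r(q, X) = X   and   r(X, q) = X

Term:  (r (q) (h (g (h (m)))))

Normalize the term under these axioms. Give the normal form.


1. (r (q) (h (g (h (m)))))  →  (h (g (h (m))))

normal form = (h (g (h (m))))


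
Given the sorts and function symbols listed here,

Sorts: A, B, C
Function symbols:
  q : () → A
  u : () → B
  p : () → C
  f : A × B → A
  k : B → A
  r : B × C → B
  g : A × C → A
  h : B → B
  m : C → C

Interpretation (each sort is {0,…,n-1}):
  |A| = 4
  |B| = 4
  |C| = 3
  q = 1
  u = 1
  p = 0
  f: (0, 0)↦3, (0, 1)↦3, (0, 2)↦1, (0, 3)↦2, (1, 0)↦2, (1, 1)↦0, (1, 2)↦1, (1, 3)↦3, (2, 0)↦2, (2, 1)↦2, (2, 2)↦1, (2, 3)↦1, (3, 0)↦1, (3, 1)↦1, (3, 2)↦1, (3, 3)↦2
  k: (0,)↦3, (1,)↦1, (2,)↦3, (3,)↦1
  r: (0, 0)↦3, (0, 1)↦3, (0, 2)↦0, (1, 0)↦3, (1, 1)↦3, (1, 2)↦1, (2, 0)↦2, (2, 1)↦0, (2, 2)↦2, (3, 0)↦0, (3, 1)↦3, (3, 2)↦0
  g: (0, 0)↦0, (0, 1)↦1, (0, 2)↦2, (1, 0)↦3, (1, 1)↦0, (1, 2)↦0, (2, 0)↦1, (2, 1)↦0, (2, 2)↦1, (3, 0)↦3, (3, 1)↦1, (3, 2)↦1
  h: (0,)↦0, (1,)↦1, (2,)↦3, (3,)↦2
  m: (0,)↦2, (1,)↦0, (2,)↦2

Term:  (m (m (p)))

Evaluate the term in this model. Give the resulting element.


  p = 0
  (m (p)) = m(0,) = 2
  (m (m (p))) = m(2,) = 2

value = 2


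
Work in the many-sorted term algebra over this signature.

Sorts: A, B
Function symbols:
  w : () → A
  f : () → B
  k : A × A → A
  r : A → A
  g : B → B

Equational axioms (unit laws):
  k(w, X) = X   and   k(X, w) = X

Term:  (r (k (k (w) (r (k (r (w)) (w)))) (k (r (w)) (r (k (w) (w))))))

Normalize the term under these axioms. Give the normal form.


1. (r (k (k (w) (r (k (r (w)) (w)))) (k (r (w)) (r (k (w) (w))))))  →  (r (k (r (k (r (w)) (w))) (k (r (w)) (r (k (w) (w))))))
2. (r (k (r (k (r (w)) (w))) (k (r (w)) (r (k (w) (w))))))  →  (r (k (r (r (w))) (k (r (w)) (r (k (w) (w))))))
3. (r (k (r (r (w))) (k (r (w)) (r (k (w) (w))))))  →  (r (k (r (r (w))) (k (r (w)) (r (w)))))

normal form = (r (k (r (r (w))) (k (r (w)) (r (w)))))


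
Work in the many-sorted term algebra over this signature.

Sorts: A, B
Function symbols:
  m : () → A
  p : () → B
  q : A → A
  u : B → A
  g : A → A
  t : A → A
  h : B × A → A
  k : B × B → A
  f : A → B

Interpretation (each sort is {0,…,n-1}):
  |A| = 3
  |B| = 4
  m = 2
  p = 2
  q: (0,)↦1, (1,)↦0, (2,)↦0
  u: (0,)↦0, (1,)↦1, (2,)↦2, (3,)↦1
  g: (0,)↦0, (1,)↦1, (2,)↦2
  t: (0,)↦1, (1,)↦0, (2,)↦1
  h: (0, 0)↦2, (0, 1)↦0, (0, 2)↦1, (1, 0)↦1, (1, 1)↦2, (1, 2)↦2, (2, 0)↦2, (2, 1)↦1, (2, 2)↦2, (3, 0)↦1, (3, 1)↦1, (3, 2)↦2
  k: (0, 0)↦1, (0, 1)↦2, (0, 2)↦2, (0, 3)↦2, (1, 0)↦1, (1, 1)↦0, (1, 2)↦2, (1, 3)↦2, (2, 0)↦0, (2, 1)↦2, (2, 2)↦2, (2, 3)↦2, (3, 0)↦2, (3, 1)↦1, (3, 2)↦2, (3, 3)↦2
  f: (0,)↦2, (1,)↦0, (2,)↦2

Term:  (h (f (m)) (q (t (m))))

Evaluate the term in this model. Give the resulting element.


  m = 2
  (f (m)) = f(2,) = 2
  m = 2
  (t (m)) = t(2,) = 1
  (q (t (m))) = q(1,) = 0
  (h (f (m)) (q (t (m)))) = h(2, 0) = 2

value = 2


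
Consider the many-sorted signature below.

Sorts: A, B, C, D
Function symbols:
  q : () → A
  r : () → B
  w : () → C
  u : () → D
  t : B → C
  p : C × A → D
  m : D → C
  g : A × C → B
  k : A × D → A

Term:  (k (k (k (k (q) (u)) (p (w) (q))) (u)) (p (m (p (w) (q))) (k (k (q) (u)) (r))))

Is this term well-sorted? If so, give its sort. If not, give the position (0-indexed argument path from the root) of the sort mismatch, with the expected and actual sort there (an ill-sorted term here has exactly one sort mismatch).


        (q) : A
        (u) : D
      (k (q) (u)) : A
        (w) : C
        (q) : A
      (p (w) (q)) : D
    (k (k (q) (u)) (p (w) (q))) : A
    (u) : D
  (k (k (k (q) (u)) (p (w) (q))) (u)) : A
        (w) : C
        (q) : A
      (p (w) (q)) : D
    (m (p (w) (q))) : C
        (q) : A
        (u) : D
      (k (q) (u)) : A
      (r) : B
    (k (k (q) (u)) (r)) : ✗ arg 1 at [1, 1, 1] has sort B, expected D

ill-sorted at position [1, 1, 1]: expected D, got B


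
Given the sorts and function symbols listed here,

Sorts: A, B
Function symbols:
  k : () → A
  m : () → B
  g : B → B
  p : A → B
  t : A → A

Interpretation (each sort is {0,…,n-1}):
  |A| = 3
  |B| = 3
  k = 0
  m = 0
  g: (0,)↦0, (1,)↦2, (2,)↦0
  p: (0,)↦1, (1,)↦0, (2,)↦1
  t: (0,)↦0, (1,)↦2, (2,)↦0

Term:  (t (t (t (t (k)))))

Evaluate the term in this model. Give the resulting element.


  k = 0
  (t (k)) = t(0,) = 0
  (t (t (k))) = t(0,) = 0
  (t (t (t (k)))) = t(0,) = 0
  (t (t (t (t (k))))) = t(0,) = 0

value = 0


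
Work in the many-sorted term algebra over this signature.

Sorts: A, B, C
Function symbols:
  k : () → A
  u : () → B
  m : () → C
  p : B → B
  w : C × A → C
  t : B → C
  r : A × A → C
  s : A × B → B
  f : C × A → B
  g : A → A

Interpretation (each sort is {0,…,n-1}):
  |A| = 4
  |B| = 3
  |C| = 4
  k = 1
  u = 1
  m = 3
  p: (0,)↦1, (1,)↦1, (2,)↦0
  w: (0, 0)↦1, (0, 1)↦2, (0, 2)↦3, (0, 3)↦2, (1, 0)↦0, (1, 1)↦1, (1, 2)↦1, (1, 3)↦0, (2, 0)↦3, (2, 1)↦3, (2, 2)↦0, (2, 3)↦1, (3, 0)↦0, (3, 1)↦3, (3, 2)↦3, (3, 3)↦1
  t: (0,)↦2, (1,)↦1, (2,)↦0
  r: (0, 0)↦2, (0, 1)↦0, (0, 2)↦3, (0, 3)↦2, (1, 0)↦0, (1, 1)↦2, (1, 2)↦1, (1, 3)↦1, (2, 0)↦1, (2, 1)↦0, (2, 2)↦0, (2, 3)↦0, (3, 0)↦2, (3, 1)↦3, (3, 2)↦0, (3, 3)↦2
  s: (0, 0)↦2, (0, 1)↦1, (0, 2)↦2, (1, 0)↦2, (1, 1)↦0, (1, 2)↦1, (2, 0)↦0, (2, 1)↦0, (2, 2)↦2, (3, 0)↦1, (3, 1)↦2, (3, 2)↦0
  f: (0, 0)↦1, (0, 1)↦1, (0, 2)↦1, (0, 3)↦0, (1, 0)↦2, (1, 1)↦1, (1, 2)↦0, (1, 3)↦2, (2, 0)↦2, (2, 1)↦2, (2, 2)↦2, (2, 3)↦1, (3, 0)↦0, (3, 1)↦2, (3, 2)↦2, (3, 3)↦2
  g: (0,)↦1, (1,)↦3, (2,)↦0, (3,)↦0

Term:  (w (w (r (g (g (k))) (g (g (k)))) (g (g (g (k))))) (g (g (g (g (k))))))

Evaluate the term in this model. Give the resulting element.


  k = 1
  (g (k)) = g(1,) = 3
  (g (g (k))) = g(3,) = 0
  k = 1
  (g (k)) = g(1,) = 3
  (g (g (k))) = g(3,) = 0
  (r (g (g (k))) (g (g (k)))) = r(0, 0) = 2
  k = 1
  (g (k)) = g(1,) = 3
  (g (g (k))) = g(3,) = 0
  (g (g (g (k)))) = g(0,) = 1
  (w (r (g (g (k))) (g (g (k)))) (g (g (g (k))))) = w(2, 1) = 3
  k = 1
  (g (k)) = g(1,) = 3
  (g (g (k))) = g(3,) = 0
  (g (g (g (k)))) = g(0,) = 1
  (g (g (g (g (k))))) = g(1,) = 3
  (w (w (r (g (g (k))) (g (g (k)))) (g (g (g (k))))) (g (g (g (g (k)))))) = w(3, 3) = 1

value = 1


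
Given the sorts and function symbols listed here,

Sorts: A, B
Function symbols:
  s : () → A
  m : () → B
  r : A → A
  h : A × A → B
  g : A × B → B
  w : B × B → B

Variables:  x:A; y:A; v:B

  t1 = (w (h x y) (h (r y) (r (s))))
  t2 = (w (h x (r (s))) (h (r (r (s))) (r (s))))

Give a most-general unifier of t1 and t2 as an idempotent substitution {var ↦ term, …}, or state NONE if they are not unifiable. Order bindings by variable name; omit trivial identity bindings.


{y ↦ (r (s))}


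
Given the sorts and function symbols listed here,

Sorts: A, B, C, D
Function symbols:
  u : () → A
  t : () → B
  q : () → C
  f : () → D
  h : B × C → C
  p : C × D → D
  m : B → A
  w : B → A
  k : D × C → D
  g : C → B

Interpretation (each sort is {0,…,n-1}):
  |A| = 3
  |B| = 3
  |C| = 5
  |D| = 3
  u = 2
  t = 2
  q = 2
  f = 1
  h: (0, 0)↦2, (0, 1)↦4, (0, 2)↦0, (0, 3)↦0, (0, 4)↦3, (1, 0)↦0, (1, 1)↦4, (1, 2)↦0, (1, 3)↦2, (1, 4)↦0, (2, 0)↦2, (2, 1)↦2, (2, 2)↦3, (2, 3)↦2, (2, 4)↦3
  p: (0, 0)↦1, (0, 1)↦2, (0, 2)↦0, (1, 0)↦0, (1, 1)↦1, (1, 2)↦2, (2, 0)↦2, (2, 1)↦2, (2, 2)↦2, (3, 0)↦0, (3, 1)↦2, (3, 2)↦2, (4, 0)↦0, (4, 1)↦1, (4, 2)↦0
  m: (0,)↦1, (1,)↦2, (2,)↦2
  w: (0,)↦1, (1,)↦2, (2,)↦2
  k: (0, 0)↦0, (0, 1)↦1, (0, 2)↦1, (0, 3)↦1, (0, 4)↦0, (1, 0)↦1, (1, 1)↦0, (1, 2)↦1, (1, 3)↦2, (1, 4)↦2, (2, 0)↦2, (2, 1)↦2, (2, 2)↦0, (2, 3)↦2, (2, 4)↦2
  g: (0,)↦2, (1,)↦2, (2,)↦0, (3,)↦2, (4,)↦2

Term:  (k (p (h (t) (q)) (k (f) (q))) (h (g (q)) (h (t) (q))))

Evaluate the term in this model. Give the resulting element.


  t = 2
  q = 2
  (h (t) (q)) = h(2, 2) = 3
  f = 1
  q = 2
  (k (f) (q)) = k(1, 2) = 1
  (p (h (t) (q)) (k (f) (q))) = p(3, 1) = 2
  q = 2
  (g (q)) = g(2,) = 0
  t = 2
  q = 2
  (h (t) (q)) = h(2, 2) = 3
  (h (g (q)) (h (t) (q))) = h(0, 3) = 0
  (k (p (h (t) (q)) (k (f) (q))) (h (g (q)) (h (t) (q)))) = k(2, 0) = 2

value = 2
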